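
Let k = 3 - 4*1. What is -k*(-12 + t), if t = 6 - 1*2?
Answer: -8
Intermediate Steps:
t = 4 (t = 6 - 2 = 4)
k = -1 (k = 3 - 4 = -1)
-k*(-12 + t) = -(-1)*(-12 + 4) = -(-1)*(-8) = -1*8 = -8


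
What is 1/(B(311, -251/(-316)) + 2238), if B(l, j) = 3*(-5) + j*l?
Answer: 316/780529 ≈ 0.00040485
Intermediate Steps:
B(l, j) = -15 + j*l
1/(B(311, -251/(-316)) + 2238) = 1/((-15 - 251/(-316)*311) + 2238) = 1/((-15 - 251*(-1/316)*311) + 2238) = 1/((-15 + (251/316)*311) + 2238) = 1/((-15 + 78061/316) + 2238) = 1/(73321/316 + 2238) = 1/(780529/316) = 316/780529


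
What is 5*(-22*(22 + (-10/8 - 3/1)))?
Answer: -3905/2 ≈ -1952.5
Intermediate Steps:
5*(-22*(22 + (-10/8 - 3/1))) = 5*(-22*(22 + (-10*⅛ - 3*1))) = 5*(-22*(22 + (-5/4 - 3))) = 5*(-22*(22 - 17/4)) = 5*(-22*71/4) = 5*(-781/2) = -3905/2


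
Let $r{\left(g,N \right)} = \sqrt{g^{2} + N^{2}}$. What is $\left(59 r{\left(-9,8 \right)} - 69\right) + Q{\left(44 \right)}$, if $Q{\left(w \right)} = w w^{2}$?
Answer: $85115 + 59 \sqrt{145} \approx 85826.0$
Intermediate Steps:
$Q{\left(w \right)} = w^{3}$
$r{\left(g,N \right)} = \sqrt{N^{2} + g^{2}}$
$\left(59 r{\left(-9,8 \right)} - 69\right) + Q{\left(44 \right)} = \left(59 \sqrt{8^{2} + \left(-9\right)^{2}} - 69\right) + 44^{3} = \left(59 \sqrt{64 + 81} - 69\right) + 85184 = \left(59 \sqrt{145} - 69\right) + 85184 = \left(-69 + 59 \sqrt{145}\right) + 85184 = 85115 + 59 \sqrt{145}$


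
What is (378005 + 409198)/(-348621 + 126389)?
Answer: -787203/222232 ≈ -3.5423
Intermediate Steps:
(378005 + 409198)/(-348621 + 126389) = 787203/(-222232) = 787203*(-1/222232) = -787203/222232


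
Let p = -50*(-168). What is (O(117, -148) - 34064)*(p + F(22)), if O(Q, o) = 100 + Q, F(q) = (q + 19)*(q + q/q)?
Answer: -316232521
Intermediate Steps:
F(q) = (1 + q)*(19 + q) (F(q) = (19 + q)*(q + 1) = (19 + q)*(1 + q) = (1 + q)*(19 + q))
p = 8400
(O(117, -148) - 34064)*(p + F(22)) = ((100 + 117) - 34064)*(8400 + (19 + 22**2 + 20*22)) = (217 - 34064)*(8400 + (19 + 484 + 440)) = -33847*(8400 + 943) = -33847*9343 = -316232521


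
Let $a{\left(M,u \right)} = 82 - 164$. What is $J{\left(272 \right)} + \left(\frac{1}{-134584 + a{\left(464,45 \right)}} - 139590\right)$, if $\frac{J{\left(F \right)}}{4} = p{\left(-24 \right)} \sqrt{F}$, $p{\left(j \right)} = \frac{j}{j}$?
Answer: $- \frac{18798026941}{134666} + 16 \sqrt{17} \approx -1.3952 \cdot 10^{5}$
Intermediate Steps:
$p{\left(j \right)} = 1$
$J{\left(F \right)} = 4 \sqrt{F}$ ($J{\left(F \right)} = 4 \cdot 1 \sqrt{F} = 4 \sqrt{F}$)
$a{\left(M,u \right)} = -82$ ($a{\left(M,u \right)} = 82 - 164 = -82$)
$J{\left(272 \right)} + \left(\frac{1}{-134584 + a{\left(464,45 \right)}} - 139590\right) = 4 \sqrt{272} + \left(\frac{1}{-134584 - 82} - 139590\right) = 4 \cdot 4 \sqrt{17} - \left(139590 - \frac{1}{-134666}\right) = 16 \sqrt{17} - \frac{18798026941}{134666} = - \frac{18798026941}{134666} + 16 \sqrt{17}$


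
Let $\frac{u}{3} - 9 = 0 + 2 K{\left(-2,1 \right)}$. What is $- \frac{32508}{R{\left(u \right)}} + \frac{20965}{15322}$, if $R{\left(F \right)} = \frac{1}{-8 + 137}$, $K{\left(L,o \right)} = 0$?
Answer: $- \frac{64253276339}{15322} \approx -4.1935 \cdot 10^{6}$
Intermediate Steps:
$u = 27$ ($u = 27 + 3 \left(0 + 2 \cdot 0\right) = 27 + 3 \left(0 + 0\right) = 27 + 3 \cdot 0 = 27 + 0 = 27$)
$R{\left(F \right)} = \frac{1}{129}$
$- \frac{32508}{R{\left(u \right)}} + \frac{20965}{15322} = - 32508 \frac{1}{\frac{1}{129}} + \frac{20965}{15322} = \left(-32508\right) 129 + 20965 \cdot \frac{1}{15322} = -4193532 + \frac{20965}{15322} = - \frac{64253276339}{15322}$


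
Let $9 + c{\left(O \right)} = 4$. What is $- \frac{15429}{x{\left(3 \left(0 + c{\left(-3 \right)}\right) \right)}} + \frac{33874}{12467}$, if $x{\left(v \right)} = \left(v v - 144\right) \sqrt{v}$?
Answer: $\frac{33874}{12467} + \frac{5143 i \sqrt{15}}{405} \approx 2.7171 + 49.182 i$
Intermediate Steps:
$c{\left(O \right)} = -5$ ($c{\left(O \right)} = -9 + 4 = -5$)
$x{\left(v \right)} = \sqrt{v} \left(-144 + v^{2}\right)$ ($x{\left(v \right)} = \left(v^{2} - 144\right) \sqrt{v} = \left(-144 + v^{2}\right) \sqrt{v} = \sqrt{v} \left(-144 + v^{2}\right)$)
$- \frac{15429}{x{\left(3 \left(0 + c{\left(-3 \right)}\right) \right)}} + \frac{33874}{12467} = - \frac{15429}{\sqrt{3 \left(0 - 5\right)} \left(-144 + \left(3 \left(0 - 5\right)\right)^{2}\right)} + \frac{33874}{12467} = - \frac{15429}{\sqrt{3 \left(-5\right)} \left(-144 + \left(3 \left(-5\right)\right)^{2}\right)} + 33874 \cdot \frac{1}{12467} = - \frac{15429}{\sqrt{-15} \left(-144 + \left(-15\right)^{2}\right)} + \frac{33874}{12467} = - \frac{15429}{i \sqrt{15} \left(-144 + 225\right)} + \frac{33874}{12467} = - \frac{15429}{i \sqrt{15} \cdot 81} + \frac{33874}{12467} = - \frac{15429}{81 i \sqrt{15}} + \frac{33874}{12467} = - 15429 \left(- \frac{i \sqrt{15}}{1215}\right) + \frac{33874}{12467} = \frac{5143 i \sqrt{15}}{405} + \frac{33874}{12467} = \frac{33874}{12467} + \frac{5143 i \sqrt{15}}{405}$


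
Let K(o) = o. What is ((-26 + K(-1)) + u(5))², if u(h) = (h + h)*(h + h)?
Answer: 5329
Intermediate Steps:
u(h) = 4*h² (u(h) = (2*h)*(2*h) = 4*h²)
((-26 + K(-1)) + u(5))² = ((-26 - 1) + 4*5²)² = (-27 + 4*25)² = (-27 + 100)² = 73² = 5329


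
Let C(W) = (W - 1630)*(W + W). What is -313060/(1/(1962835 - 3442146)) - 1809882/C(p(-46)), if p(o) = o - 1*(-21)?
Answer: 19161304580277559/41375 ≈ 4.6311e+11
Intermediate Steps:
p(o) = 21 + o (p(o) = o + 21 = 21 + o)
C(W) = 2*W*(-1630 + W) (C(W) = (-1630 + W)*(2*W) = 2*W*(-1630 + W))
-313060/(1/(1962835 - 3442146)) - 1809882/C(p(-46)) = -313060/(1/(1962835 - 3442146)) - 1809882*1/(2*(-1630 + (21 - 46))*(21 - 46)) = -313060/(1/(-1479311)) - 1809882*(-1/(50*(-1630 - 25))) = -313060/(-1/1479311) - 1809882/(2*(-25)*(-1655)) = -313060*(-1479311) - 1809882/82750 = 463113101660 - 1809882*1/82750 = 463113101660 - 904941/41375 = 19161304580277559/41375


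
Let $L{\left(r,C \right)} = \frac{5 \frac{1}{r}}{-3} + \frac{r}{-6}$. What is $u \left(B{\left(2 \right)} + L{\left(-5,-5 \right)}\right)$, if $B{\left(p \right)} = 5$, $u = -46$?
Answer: $- \frac{851}{3} \approx -283.67$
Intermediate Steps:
$L{\left(r,C \right)} = - \frac{5}{3 r} - \frac{r}{6}$ ($L{\left(r,C \right)} = \frac{5}{r} \left(- \frac{1}{3}\right) + r \left(- \frac{1}{6}\right) = - \frac{5}{3 r} - \frac{r}{6}$)
$u \left(B{\left(2 \right)} + L{\left(-5,-5 \right)}\right) = - 46 \left(5 + \frac{-10 - \left(-5\right)^{2}}{6 \left(-5\right)}\right) = - 46 \left(5 + \frac{1}{6} \left(- \frac{1}{5}\right) \left(-10 - 25\right)\right) = - 46 \left(5 + \frac{1}{6} \left(- \frac{1}{5}\right) \left(-35\right)\right) = - 46 \left(5 + \frac{7}{6}\right) = \left(-46\right) \frac{37}{6} = - \frac{851}{3}$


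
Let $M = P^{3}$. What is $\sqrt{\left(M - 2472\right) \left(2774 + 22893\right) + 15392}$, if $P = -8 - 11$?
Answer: $9 i \sqrt{2956585} \approx 15475.0 i$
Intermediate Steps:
$P = -19$
$M = -6859$ ($M = \left(-19\right)^{3} = -6859$)
$\sqrt{\left(M - 2472\right) \left(2774 + 22893\right) + 15392} = \sqrt{\left(-6859 - 2472\right) \left(2774 + 22893\right) + 15392} = \sqrt{\left(-9331\right) 25667 + 15392} = \sqrt{-239498777 + 15392} = \sqrt{-239483385} = 9 i \sqrt{2956585}$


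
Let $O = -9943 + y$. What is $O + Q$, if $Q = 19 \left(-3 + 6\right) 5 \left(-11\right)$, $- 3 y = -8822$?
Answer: $- \frac{30412}{3} \approx -10137.0$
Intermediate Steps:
$y = \frac{8822}{3}$ ($y = \left(- \frac{1}{3}\right) \left(-8822\right) = \frac{8822}{3} \approx 2940.7$)
$O = - \frac{21007}{3}$ ($O = -9943 + \frac{8822}{3} = - \frac{21007}{3} \approx -7002.3$)
$Q = -3135$ ($Q = 19 \cdot 3 \cdot 5 \left(-11\right) = 19 \cdot 15 \left(-11\right) = 285 \left(-11\right) = -3135$)
$O + Q = - \frac{21007}{3} - 3135 = - \frac{30412}{3}$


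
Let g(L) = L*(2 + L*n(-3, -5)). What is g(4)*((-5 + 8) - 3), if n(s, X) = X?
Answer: 0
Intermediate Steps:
g(L) = L*(2 - 5*L) (g(L) = L*(2 + L*(-5)) = L*(2 - 5*L))
g(4)*((-5 + 8) - 3) = (4*(2 - 5*4))*((-5 + 8) - 3) = (4*(2 - 20))*(3 - 3) = (4*(-18))*0 = -72*0 = 0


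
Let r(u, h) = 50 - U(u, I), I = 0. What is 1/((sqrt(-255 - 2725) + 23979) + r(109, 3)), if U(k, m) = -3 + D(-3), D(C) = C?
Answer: 4807/115536841 - 2*I*sqrt(745)/577684205 ≈ 4.1606e-5 - 9.4497e-8*I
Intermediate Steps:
U(k, m) = -6 (U(k, m) = -3 - 3 = -6)
r(u, h) = 56 (r(u, h) = 50 - 1*(-6) = 50 + 6 = 56)
1/((sqrt(-255 - 2725) + 23979) + r(109, 3)) = 1/((sqrt(-255 - 2725) + 23979) + 56) = 1/((sqrt(-2980) + 23979) + 56) = 1/((2*I*sqrt(745) + 23979) + 56) = 1/((23979 + 2*I*sqrt(745)) + 56) = 1/(24035 + 2*I*sqrt(745))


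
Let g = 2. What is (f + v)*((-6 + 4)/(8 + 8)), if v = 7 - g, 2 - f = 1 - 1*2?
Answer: -1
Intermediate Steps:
f = 3 (f = 2 - (1 - 1*2) = 2 - (1 - 2) = 2 - 1*(-1) = 2 + 1 = 3)
v = 5 (v = 7 - 1*2 = 7 - 2 = 5)
(f + v)*((-6 + 4)/(8 + 8)) = (3 + 5)*((-6 + 4)/(8 + 8)) = 8*(-2/16) = 8*(-2*1/16) = 8*(-1/8) = -1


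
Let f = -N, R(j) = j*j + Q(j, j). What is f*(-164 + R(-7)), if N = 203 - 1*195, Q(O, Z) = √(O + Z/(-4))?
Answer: 920 - 4*I*√21 ≈ 920.0 - 18.33*I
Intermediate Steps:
Q(O, Z) = √(O - Z/4) (Q(O, Z) = √(O + Z*(-¼)) = √(O - Z/4))
N = 8 (N = 203 - 195 = 8)
R(j) = j² + √3*√j/2 (R(j) = j*j + √(-j + 4*j)/2 = j² + √(3*j)/2 = j² + (√3*√j)/2 = j² + √3*√j/2)
f = -8 (f = -1*8 = -8)
f*(-164 + R(-7)) = -8*(-164 + ((-7)² + √3*√(-7)/2)) = -8*(-164 + (49 + √3*(I*√7)/2)) = -8*(-164 + (49 + I*√21/2)) = -8*(-115 + I*√21/2) = 920 - 4*I*√21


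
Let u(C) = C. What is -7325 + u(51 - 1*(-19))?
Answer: -7255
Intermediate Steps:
-7325 + u(51 - 1*(-19)) = -7325 + (51 - 1*(-19)) = -7325 + (51 + 19) = -7325 + 70 = -7255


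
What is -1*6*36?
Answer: -216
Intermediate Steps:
-1*6*36 = -6*36 = -216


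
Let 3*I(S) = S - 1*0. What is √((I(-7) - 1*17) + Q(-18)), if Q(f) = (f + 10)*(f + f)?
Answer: √2418/3 ≈ 16.391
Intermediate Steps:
Q(f) = 2*f*(10 + f) (Q(f) = (10 + f)*(2*f) = 2*f*(10 + f))
I(S) = S/3 (I(S) = (S - 1*0)/3 = (S + 0)/3 = S/3)
√((I(-7) - 1*17) + Q(-18)) = √(((⅓)*(-7) - 1*17) + 2*(-18)*(10 - 18)) = √((-7/3 - 17) + 2*(-18)*(-8)) = √(-58/3 + 288) = √(806/3) = √2418/3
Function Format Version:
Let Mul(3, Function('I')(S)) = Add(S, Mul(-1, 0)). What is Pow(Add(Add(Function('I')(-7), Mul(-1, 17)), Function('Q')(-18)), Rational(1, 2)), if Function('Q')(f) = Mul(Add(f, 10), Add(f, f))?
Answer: Mul(Rational(1, 3), Pow(2418, Rational(1, 2))) ≈ 16.391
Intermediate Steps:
Function('Q')(f) = Mul(2, f, Add(10, f)) (Function('Q')(f) = Mul(Add(10, f), Mul(2, f)) = Mul(2, f, Add(10, f)))
Function('I')(S) = Mul(Rational(1, 3), S) (Function('I')(S) = Mul(Rational(1, 3), Add(S, Mul(-1, 0))) = Mul(Rational(1, 3), Add(S, 0)) = Mul(Rational(1, 3), S))
Pow(Add(Add(Function('I')(-7), Mul(-1, 17)), Function('Q')(-18)), Rational(1, 2)) = Pow(Add(Add(Mul(Rational(1, 3), -7), Mul(-1, 17)), Mul(2, -18, Add(10, -18))), Rational(1, 2)) = Pow(Add(Add(Rational(-7, 3), -17), Mul(2, -18, -8)), Rational(1, 2)) = Pow(Add(Rational(-58, 3), 288), Rational(1, 2)) = Pow(Rational(806, 3), Rational(1, 2)) = Mul(Rational(1, 3), Pow(2418, Rational(1, 2)))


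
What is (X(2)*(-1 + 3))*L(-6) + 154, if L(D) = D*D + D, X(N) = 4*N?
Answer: 634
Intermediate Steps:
L(D) = D + D**2 (L(D) = D**2 + D = D + D**2)
(X(2)*(-1 + 3))*L(-6) + 154 = ((4*2)*(-1 + 3))*(-6*(1 - 6)) + 154 = (8*2)*(-6*(-5)) + 154 = 16*30 + 154 = 480 + 154 = 634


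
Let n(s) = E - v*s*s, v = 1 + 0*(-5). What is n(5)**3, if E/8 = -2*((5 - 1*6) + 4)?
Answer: -389017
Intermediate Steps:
v = 1 (v = 1 + 0 = 1)
E = -48 (E = 8*(-2*((5 - 1*6) + 4)) = 8*(-2*((5 - 6) + 4)) = 8*(-2*(-1 + 4)) = 8*(-2*3) = 8*(-6) = -48)
n(s) = -48 - s**2 (n(s) = -48 - 1*s*s = -48 - s*s = -48 - s**2)
n(5)**3 = (-48 - 1*5**2)**3 = (-48 - 1*25)**3 = (-48 - 25)**3 = (-73)**3 = -389017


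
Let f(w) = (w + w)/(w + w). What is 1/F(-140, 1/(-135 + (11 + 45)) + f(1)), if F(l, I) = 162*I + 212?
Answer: 79/29384 ≈ 0.0026885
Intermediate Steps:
f(w) = 1 (f(w) = (2*w)/((2*w)) = (2*w)*(1/(2*w)) = 1)
F(l, I) = 212 + 162*I
1/F(-140, 1/(-135 + (11 + 45)) + f(1)) = 1/(212 + 162*(1/(-135 + (11 + 45)) + 1)) = 1/(212 + 162*(1/(-135 + 56) + 1)) = 1/(212 + 162*(1/(-79) + 1)) = 1/(212 + 162*(-1/79 + 1)) = 1/(212 + 162*(78/79)) = 1/(212 + 12636/79) = 1/(29384/79) = 79/29384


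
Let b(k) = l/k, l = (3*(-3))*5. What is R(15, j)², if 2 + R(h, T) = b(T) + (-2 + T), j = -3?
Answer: 64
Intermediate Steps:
l = -45 (l = -9*5 = -45)
b(k) = -45/k
R(h, T) = -4 + T - 45/T (R(h, T) = -2 + (-45/T + (-2 + T)) = -2 + (-2 + T - 45/T) = -4 + T - 45/T)
R(15, j)² = (-4 - 3 - 45/(-3))² = (-4 - 3 - 45*(-⅓))² = (-4 - 3 + 15)² = 8² = 64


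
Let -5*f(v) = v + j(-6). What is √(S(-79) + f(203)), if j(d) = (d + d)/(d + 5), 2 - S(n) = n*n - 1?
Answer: I*√6281 ≈ 79.253*I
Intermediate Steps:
S(n) = 3 - n² (S(n) = 2 - (n*n - 1) = 2 - (n² - 1) = 2 - (-1 + n²) = 2 + (1 - n²) = 3 - n²)
j(d) = 2*d/(5 + d) (j(d) = (2*d)/(5 + d) = 2*d/(5 + d))
f(v) = -12/5 - v/5 (f(v) = -(v + 2*(-6)/(5 - 6))/5 = -(v + 2*(-6)/(-1))/5 = -(v + 2*(-6)*(-1))/5 = -(v + 12)/5 = -(12 + v)/5 = -12/5 - v/5)
√(S(-79) + f(203)) = √((3 - 1*(-79)²) + (-12/5 - ⅕*203)) = √((3 - 1*6241) + (-12/5 - 203/5)) = √((3 - 6241) - 43) = √(-6238 - 43) = √(-6281) = I*√6281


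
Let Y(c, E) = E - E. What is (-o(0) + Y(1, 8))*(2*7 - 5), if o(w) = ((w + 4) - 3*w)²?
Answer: -144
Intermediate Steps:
Y(c, E) = 0
o(w) = (4 - 2*w)² (o(w) = ((4 + w) - 3*w)² = (4 - 2*w)²)
(-o(0) + Y(1, 8))*(2*7 - 5) = (-4*(-2 + 0)² + 0)*(2*7 - 5) = (-4*(-2)² + 0)*(14 - 5) = (-4*4 + 0)*9 = (-1*16 + 0)*9 = (-16 + 0)*9 = -16*9 = -144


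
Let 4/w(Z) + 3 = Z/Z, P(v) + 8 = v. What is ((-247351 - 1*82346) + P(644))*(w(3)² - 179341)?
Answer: 59012812557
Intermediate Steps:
P(v) = -8 + v
w(Z) = -2 (w(Z) = 4/(-3 + Z/Z) = 4/(-3 + 1) = 4/(-2) = 4*(-½) = -2)
((-247351 - 1*82346) + P(644))*(w(3)² - 179341) = ((-247351 - 1*82346) + (-8 + 644))*((-2)² - 179341) = ((-247351 - 82346) + 636)*(4 - 179341) = (-329697 + 636)*(-179337) = -329061*(-179337) = 59012812557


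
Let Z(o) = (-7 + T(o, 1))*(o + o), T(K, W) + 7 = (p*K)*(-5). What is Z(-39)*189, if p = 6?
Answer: -17041752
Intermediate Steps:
T(K, W) = -7 - 30*K (T(K, W) = -7 + (6*K)*(-5) = -7 - 30*K)
Z(o) = 2*o*(-14 - 30*o) (Z(o) = (-7 + (-7 - 30*o))*(o + o) = (-14 - 30*o)*(2*o) = 2*o*(-14 - 30*o))
Z(-39)*189 = -4*(-39)*(7 + 15*(-39))*189 = -4*(-39)*(7 - 585)*189 = -4*(-39)*(-578)*189 = -90168*189 = -17041752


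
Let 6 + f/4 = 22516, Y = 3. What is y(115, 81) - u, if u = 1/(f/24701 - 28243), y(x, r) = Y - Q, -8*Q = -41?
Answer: -11857987543/5580322424 ≈ -2.1250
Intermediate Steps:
Q = 41/8 (Q = -1/8*(-41) = 41/8 ≈ 5.1250)
f = 90040 (f = -24 + 4*22516 = -24 + 90064 = 90040)
y(x, r) = -17/8 (y(x, r) = 3 - 1*41/8 = 3 - 41/8 = -17/8)
u = -24701/697540303 (u = 1/(90040/24701 - 28243) = 1/(-697540303/24701) = -24701/697540303 ≈ -3.5412e-5)
y(115, 81) - u = -17/8 - 1*(-24701/697540303) = -17/8 + 24701/697540303 = -11857987543/5580322424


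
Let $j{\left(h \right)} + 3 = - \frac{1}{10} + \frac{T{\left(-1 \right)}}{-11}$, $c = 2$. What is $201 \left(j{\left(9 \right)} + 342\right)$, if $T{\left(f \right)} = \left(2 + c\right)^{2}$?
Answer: $\frac{7460919}{110} \approx 67827.0$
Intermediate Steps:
$T{\left(f \right)} = 16$ ($T{\left(f \right)} = \left(2 + 2\right)^{2} = 4^{2} = 16$)
$j{\left(h \right)} = - \frac{501}{110}$ ($j{\left(h \right)} = -3 + \left(- \frac{1}{10} + \frac{16}{-11}\right) = -3 + \left(\left(-1\right) \frac{1}{10} + 16 \left(- \frac{1}{11}\right)\right) = -3 - \frac{171}{110} = - \frac{501}{110}$)
$201 \left(j{\left(9 \right)} + 342\right) = 201 \left(- \frac{501}{110} + 342\right) = 201 \cdot \frac{37119}{110} = \frac{7460919}{110}$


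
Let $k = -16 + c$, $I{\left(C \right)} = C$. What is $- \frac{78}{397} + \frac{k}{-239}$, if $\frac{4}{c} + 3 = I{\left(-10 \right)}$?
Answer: $- \frac{158182}{1233479} \approx -0.12824$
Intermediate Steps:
$c = - \frac{4}{13}$ ($c = \frac{4}{-3 - 10} = \frac{4}{-13} = 4 \left(- \frac{1}{13}\right) = - \frac{4}{13} \approx -0.30769$)
$k = - \frac{212}{13}$ ($k = -16 - \frac{4}{13} = - \frac{212}{13} \approx -16.308$)
$- \frac{78}{397} + \frac{k}{-239} = - \frac{78}{397} - \frac{212}{13 \left(-239\right)} = \left(-78\right) \frac{1}{397} - - \frac{212}{3107} = - \frac{78}{397} + \frac{212}{3107} = - \frac{158182}{1233479}$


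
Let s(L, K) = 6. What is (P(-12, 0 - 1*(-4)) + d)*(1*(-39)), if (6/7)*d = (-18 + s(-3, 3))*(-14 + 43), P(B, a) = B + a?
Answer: 16146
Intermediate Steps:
d = -406 (d = 7*((-18 + 6)*(-14 + 43))/6 = 7*(-12*29)/6 = (7/6)*(-348) = -406)
(P(-12, 0 - 1*(-4)) + d)*(1*(-39)) = ((-12 + (0 - 1*(-4))) - 406)*(1*(-39)) = ((-12 + (0 + 4)) - 406)*(-39) = ((-12 + 4) - 406)*(-39) = (-8 - 406)*(-39) = -414*(-39) = 16146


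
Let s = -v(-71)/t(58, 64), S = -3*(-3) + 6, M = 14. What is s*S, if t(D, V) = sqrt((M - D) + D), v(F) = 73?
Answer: -1095*sqrt(14)/14 ≈ -292.65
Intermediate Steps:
S = 15 (S = 9 + 6 = 15)
t(D, V) = sqrt(14) (t(D, V) = sqrt((14 - D) + D) = sqrt(14))
s = -73*sqrt(14)/14 (s = -73/(sqrt(14)) = -73*sqrt(14)/14 ≈ -19.510)
s*S = -73*sqrt(14)/14*15 = -1095*sqrt(14)/14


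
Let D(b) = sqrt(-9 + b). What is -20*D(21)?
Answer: -40*sqrt(3) ≈ -69.282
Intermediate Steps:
-20*D(21) = -20*sqrt(-9 + 21) = -40*sqrt(3)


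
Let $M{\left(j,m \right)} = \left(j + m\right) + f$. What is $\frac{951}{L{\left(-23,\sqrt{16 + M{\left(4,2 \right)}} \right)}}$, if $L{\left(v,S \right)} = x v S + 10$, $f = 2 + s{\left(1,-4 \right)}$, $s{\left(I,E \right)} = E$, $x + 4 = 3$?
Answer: $- \frac{951}{1048} + \frac{21873 \sqrt{5}}{5240} \approx 8.4264$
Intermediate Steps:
$x = -1$ ($x = -4 + 3 = -1$)
$f = -2$ ($f = 2 - 4 = -2$)
$M{\left(j,m \right)} = -2 + j + m$ ($M{\left(j,m \right)} = \left(j + m\right) - 2 = -2 + j + m$)
$L{\left(v,S \right)} = 10 - S v$ ($L{\left(v,S \right)} = - v S + 10 = - S v + 10 = 10 - S v$)
$\frac{951}{L{\left(-23,\sqrt{16 + M{\left(4,2 \right)}} \right)}} = \frac{951}{10 - \sqrt{16 + \left(-2 + 4 + 2\right)} \left(-23\right)} = \frac{951}{10 - \sqrt{16 + 4} \left(-23\right)} = \frac{951}{10 - \sqrt{20} \left(-23\right)} = \frac{951}{10 - 2 \sqrt{5} \left(-23\right)} = \frac{951}{10 + 46 \sqrt{5}}$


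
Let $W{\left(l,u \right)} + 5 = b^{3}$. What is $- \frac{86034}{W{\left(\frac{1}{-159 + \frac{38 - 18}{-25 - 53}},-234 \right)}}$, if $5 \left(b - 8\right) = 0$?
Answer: $- \frac{2206}{13} \approx -169.69$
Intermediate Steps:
$b = 8$ ($b = 8 + \frac{1}{5} \cdot 0 = 8 + 0 = 8$)
$W{\left(l,u \right)} = 507$ ($W{\left(l,u \right)} = -5 + 8^{3} = -5 + 512 = 507$)
$- \frac{86034}{W{\left(\frac{1}{-159 + \frac{38 - 18}{-25 - 53}},-234 \right)}} = - \frac{86034}{507} = \left(-86034\right) \frac{1}{507} = - \frac{2206}{13}$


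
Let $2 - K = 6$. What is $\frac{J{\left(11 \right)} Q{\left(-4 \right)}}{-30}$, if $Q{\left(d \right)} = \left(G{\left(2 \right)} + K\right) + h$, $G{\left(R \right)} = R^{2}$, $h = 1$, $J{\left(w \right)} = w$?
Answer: $- \frac{11}{30} \approx -0.36667$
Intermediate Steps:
$K = -4$ ($K = 2 - 6 = -4$)
$Q{\left(d \right)} = 1$ ($Q{\left(d \right)} = \left(2^{2} - 4\right) + 1 = \left(4 - 4\right) + 1 = 0 + 1 = 1$)
$\frac{J{\left(11 \right)} Q{\left(-4 \right)}}{-30} = \frac{11 \cdot 1}{-30} = 11 \left(- \frac{1}{30}\right) = - \frac{11}{30}$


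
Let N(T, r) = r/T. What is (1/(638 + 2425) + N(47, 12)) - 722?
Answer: -103903039/143961 ≈ -721.74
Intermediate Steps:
(1/(638 + 2425) + N(47, 12)) - 722 = (1/(638 + 2425) + 12/47) - 722 = (1/3063 + 12*(1/47)) - 722 = (1/3063 + 12/47) - 722 = 36803/143961 - 722 = -103903039/143961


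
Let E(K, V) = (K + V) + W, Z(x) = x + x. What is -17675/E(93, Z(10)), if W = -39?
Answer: -17675/74 ≈ -238.85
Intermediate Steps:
Z(x) = 2*x
E(K, V) = -39 + K + V (E(K, V) = (K + V) - 39 = -39 + K + V)
-17675/E(93, Z(10)) = -17675/(-39 + 93 + 2*10) = -17675/(-39 + 93 + 20) = -17675/74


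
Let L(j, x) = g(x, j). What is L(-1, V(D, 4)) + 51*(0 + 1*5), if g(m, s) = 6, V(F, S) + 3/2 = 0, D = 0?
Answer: 261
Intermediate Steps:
V(F, S) = -3/2 (V(F, S) = -3/2 + 0 = -3/2)
L(j, x) = 6
L(-1, V(D, 4)) + 51*(0 + 1*5) = 6 + 51*(0 + 1*5) = 6 + 51*(0 + 5) = 6 + 51*5 = 6 + 255 = 261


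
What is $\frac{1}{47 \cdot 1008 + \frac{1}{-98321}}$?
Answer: $\frac{98321}{4658055695} \approx 2.1108 \cdot 10^{-5}$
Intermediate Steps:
$\frac{1}{47 \cdot 1008 + \frac{1}{-98321}} = \frac{1}{47376 - \frac{1}{98321}} = \frac{1}{\frac{4658055695}{98321}} = \frac{98321}{4658055695}$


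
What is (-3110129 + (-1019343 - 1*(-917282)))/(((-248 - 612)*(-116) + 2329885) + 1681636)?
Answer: -356910/456809 ≈ -0.78131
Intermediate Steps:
(-3110129 + (-1019343 - 1*(-917282)))/(((-248 - 612)*(-116) + 2329885) + 1681636) = (-3110129 + (-1019343 + 917282))/((-860*(-116) + 2329885) + 1681636) = (-3110129 - 102061)/((99760 + 2329885) + 1681636) = -3212190/(2429645 + 1681636) = -3212190/4111281 = -3212190*1/4111281 = -356910/456809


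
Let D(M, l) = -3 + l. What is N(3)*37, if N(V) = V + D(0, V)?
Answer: 111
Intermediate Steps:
N(V) = -3 + 2*V (N(V) = V + (-3 + V) = -3 + 2*V)
N(3)*37 = (-3 + 2*3)*37 = (-3 + 6)*37 = 3*37 = 111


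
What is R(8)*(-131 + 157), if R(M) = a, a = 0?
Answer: 0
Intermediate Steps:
R(M) = 0
R(8)*(-131 + 157) = 0*(-131 + 157) = 0*26 = 0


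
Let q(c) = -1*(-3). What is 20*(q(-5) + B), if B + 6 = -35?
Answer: -760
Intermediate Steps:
B = -41 (B = -6 - 35 = -41)
q(c) = 3
20*(q(-5) + B) = 20*(3 - 41) = 20*(-38) = -760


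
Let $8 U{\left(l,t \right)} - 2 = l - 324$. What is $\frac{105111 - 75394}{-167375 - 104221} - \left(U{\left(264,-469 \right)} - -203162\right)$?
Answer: $- \frac{27588023599}{135798} \approx -2.0315 \cdot 10^{5}$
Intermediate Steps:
$U{\left(l,t \right)} = - \frac{161}{4} + \frac{l}{8}$ ($U{\left(l,t \right)} = \frac{1}{4} + \frac{l - 324}{8} = \frac{1}{4} + \frac{-324 + l}{8} = \frac{1}{4} + \left(- \frac{81}{2} + \frac{l}{8}\right) = - \frac{161}{4} + \frac{l}{8}$)
$\frac{105111 - 75394}{-167375 - 104221} - \left(U{\left(264,-469 \right)} - -203162\right) = \frac{105111 - 75394}{-167375 - 104221} - \left(\left(- \frac{161}{4} + \frac{1}{8} \cdot 264\right) - -203162\right) = \frac{29717}{-271596} - \left(\left(- \frac{161}{4} + 33\right) + 203162\right) = 29717 \left(- \frac{1}{271596}\right) - \left(- \frac{29}{4} + 203162\right) = - \frac{29717}{271596} - \frac{812619}{4} = - \frac{27588023599}{135798}$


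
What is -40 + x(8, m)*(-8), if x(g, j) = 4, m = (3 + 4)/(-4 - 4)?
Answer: -72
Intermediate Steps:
m = -7/8 (m = 7/(-8) = 7*(-⅛) = -7/8 ≈ -0.87500)
-40 + x(8, m)*(-8) = -40 + 4*(-8) = -40 - 32 = -72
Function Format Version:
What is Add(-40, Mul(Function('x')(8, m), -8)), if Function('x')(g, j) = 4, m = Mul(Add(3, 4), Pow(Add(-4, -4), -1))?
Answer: -72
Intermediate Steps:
m = Rational(-7, 8) (m = Mul(7, Pow(-8, -1)) = Mul(7, Rational(-1, 8)) = Rational(-7, 8) ≈ -0.87500)
Add(-40, Mul(Function('x')(8, m), -8)) = Add(-40, Mul(4, -8)) = Add(-40, -32) = -72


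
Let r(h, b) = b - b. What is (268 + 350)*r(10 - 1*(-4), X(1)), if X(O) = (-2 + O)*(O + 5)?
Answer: 0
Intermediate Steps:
X(O) = (-2 + O)*(5 + O)
r(h, b) = 0
(268 + 350)*r(10 - 1*(-4), X(1)) = (268 + 350)*0 = 618*0 = 0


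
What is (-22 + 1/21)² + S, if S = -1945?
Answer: -645224/441 ≈ -1463.1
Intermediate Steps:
(-22 + 1/21)² + S = (-22 + 1/21)² - 1945 = (-461/21)² - 1945 = 212521/441 - 1945 = -645224/441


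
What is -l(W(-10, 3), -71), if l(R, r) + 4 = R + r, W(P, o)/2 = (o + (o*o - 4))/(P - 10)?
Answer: 379/5 ≈ 75.800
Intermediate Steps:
W(P, o) = 2*(-4 + o + o²)/(-10 + P) (W(P, o) = 2*((o + (o*o - 4))/(P - 10)) = 2*((o + (o² - 4))/(-10 + P)) = 2*((o + (-4 + o²))/(-10 + P)) = 2*((-4 + o + o²)/(-10 + P)) = 2*(-4 + o + o²)/(-10 + P))
l(R, r) = -4 + R + r (l(R, r) = -4 + (R + r) = -4 + R + r)
-l(W(-10, 3), -71) = -(-4 + 2*(-4 + 3 + 3²)/(-10 - 10) - 71) = -(-4 + 2*(-4 + 3 + 9)/(-20) - 71) = -(-4 + 2*(-1/20)*8 - 71) = -(-4 - ⅘ - 71) = -1*(-379/5) = 379/5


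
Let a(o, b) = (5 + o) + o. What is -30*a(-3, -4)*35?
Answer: 1050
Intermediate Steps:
a(o, b) = 5 + 2*o
-30*a(-3, -4)*35 = -30*(5 + 2*(-3))*35 = -30*(5 - 6)*35 = -30*(-1)*35 = 30*35 = 1050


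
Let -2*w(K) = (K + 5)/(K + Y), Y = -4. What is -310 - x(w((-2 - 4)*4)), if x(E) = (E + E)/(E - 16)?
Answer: -283688/915 ≈ -310.04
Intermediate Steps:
w(K) = -(5 + K)/(2*(-4 + K)) (w(K) = -(K + 5)/(2*(K - 4)) = -(5 + K)/(2*(-4 + K)))
x(E) = 2*E/(-16 + E) (x(E) = (2*E)/(-16 + E) = 2*E/(-16 + E))
-310 - x(w((-2 - 4)*4)) = -310 - 2*(-5 - (-2 - 4)*4)/(2*(-4 + (-2 - 4)*4))/(-16 + (-5 - (-2 - 4)*4)/(2*(-4 + (-2 - 4)*4))) = -310 - 2*(-5 - (-6)*4)/(2*(-4 - 6*4))/(-16 + (-5 - (-6)*4)/(2*(-4 - 6*4))) = -310 - 2*(-5 - 1*(-24))/(2*(-4 - 24))/(-16 + (-5 - 1*(-24))/(2*(-4 - 24))) = -310 - 2*(1/2)*(-5 + 24)/(-28)/(-16 + (1/2)*(-5 + 24)/(-28)) = -310 - 2*(1/2)*(-1/28)*19/(-16 + (1/2)*(-1/28)*19) = -310 - 2*(-19)/(56*(-16 - 19/56)) = -310 - 2*(-19)/(56*(-915/56)) = -310 - 2*(-19)*(-56)/(56*915) = -310 - 1*38/915 = -310 - 38/915 = -283688/915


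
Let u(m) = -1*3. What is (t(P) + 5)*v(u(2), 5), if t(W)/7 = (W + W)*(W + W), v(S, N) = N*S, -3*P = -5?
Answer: -3725/3 ≈ -1241.7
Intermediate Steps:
P = 5/3 (P = -⅓*(-5) = 5/3 ≈ 1.6667)
u(m) = -3
t(W) = 28*W² (t(W) = 7*((W + W)*(W + W)) = 7*((2*W)*(2*W)) = 7*(4*W²) = 28*W²)
(t(P) + 5)*v(u(2), 5) = (28*(5/3)² + 5)*(5*(-3)) = (28*(25/9) + 5)*(-15) = (700/9 + 5)*(-15) = (745/9)*(-15) = -3725/3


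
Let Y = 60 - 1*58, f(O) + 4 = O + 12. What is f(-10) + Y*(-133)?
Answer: -268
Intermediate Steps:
f(O) = 8 + O (f(O) = -4 + (O + 12) = -4 + (12 + O) = 8 + O)
Y = 2 (Y = 60 - 58 = 2)
f(-10) + Y*(-133) = (8 - 10) + 2*(-133) = -2 - 266 = -268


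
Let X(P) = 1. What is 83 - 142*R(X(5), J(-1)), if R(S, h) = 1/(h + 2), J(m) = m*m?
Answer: 107/3 ≈ 35.667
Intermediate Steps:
J(m) = m²
R(S, h) = 1/(2 + h)
83 - 142*R(X(5), J(-1)) = 83 - 142/(2 + (-1)²) = 83 - 142/(2 + 1) = 83 - 142/3 = 107/3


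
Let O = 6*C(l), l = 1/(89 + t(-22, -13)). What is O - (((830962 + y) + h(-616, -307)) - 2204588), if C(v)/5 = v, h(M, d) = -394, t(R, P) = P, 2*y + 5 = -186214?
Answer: 27875468/19 ≈ 1.4671e+6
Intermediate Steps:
y = -186219/2 (y = -5/2 + (½)*(-186214) = -5/2 - 93107 = -186219/2 ≈ -93110.)
l = 1/76 (l = 1/(89 - 13) = 1/76 ≈ 0.013158)
C(v) = 5*v
O = 15/38 (O = 6*(5*(1/76)) = 6*(5/76) = 15/38 ≈ 0.39474)
O - (((830962 + y) + h(-616, -307)) - 2204588) = 15/38 - (((830962 - 186219/2) - 394) - 2204588) = 15/38 - ((1475705/2 - 394) - 2204588) = 15/38 - (1474917/2 - 2204588) = 15/38 - 1*(-2934259/2) = 15/38 + 2934259/2 = 27875468/19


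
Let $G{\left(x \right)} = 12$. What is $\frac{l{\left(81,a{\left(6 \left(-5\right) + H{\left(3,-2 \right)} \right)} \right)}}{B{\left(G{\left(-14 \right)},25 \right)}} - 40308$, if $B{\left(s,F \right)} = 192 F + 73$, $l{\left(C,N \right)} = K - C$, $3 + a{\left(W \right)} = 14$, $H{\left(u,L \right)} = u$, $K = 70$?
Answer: $- \frac{17856445}{443} \approx -40308.0$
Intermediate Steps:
$a{\left(W \right)} = 11$ ($a{\left(W \right)} = -3 + 14 = 11$)
$l{\left(C,N \right)} = 70 - C$
$B{\left(s,F \right)} = 73 + 192 F$
$\frac{l{\left(81,a{\left(6 \left(-5\right) + H{\left(3,-2 \right)} \right)} \right)}}{B{\left(G{\left(-14 \right)},25 \right)}} - 40308 = \frac{70 - 81}{73 + 192 \cdot 25} - 40308 = \frac{70 - 81}{73 + 4800} - 40308 = - \frac{11}{4873} - 40308 = \left(-11\right) \frac{1}{4873} - 40308 = - \frac{1}{443} - 40308 = - \frac{17856445}{443}$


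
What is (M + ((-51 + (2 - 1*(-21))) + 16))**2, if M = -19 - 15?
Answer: 2116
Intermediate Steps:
M = -34
(M + ((-51 + (2 - 1*(-21))) + 16))**2 = (-34 + ((-51 + (2 - 1*(-21))) + 16))**2 = (-34 + ((-51 + (2 + 21)) + 16))**2 = (-34 + ((-51 + 23) + 16))**2 = (-34 + (-28 + 16))**2 = (-34 - 12)**2 = (-46)**2 = 2116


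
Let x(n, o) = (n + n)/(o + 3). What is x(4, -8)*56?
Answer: -448/5 ≈ -89.600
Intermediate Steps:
x(n, o) = 2*n/(3 + o) (x(n, o) = (2*n)/(3 + o) = 2*n/(3 + o))
x(4, -8)*56 = (2*4/(3 - 8))*56 = (2*4/(-5))*56 = (2*4*(-⅕))*56 = -8/5*56 = -448/5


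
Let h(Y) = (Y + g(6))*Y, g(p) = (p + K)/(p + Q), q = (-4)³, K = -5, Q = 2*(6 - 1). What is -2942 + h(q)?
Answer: 1150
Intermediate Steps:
Q = 10 (Q = 2*5 = 10)
q = -64
g(p) = (-5 + p)/(10 + p) (g(p) = (p - 5)/(p + 10) = (-5 + p)/(10 + p))
h(Y) = Y*(1/16 + Y) (h(Y) = (Y + (-5 + 6)/(10 + 6))*Y = (Y + 1/16)*Y = (1/16 + Y)*Y = Y*(1/16 + Y))
-2942 + h(q) = -2942 - 64*(1/16 - 64) = -2942 - 64*(-1023/16) = -2942 + 4092 = 1150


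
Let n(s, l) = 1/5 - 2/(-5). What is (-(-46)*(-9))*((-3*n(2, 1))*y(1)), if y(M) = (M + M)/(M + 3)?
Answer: 1863/5 ≈ 372.60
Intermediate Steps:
n(s, l) = ⅗ (n(s, l) = 1*(⅕) - 2*(-⅕) = ⅕ + ⅖ = ⅗)
y(M) = 2*M/(3 + M) (y(M) = (2*M)/(3 + M) = 2*M/(3 + M))
(-(-46)*(-9))*((-3*n(2, 1))*y(1)) = (-(-46)*(-9))*((-3*⅗)*(2*1/(3 + 1))) = (-46*9)*(-18/(5*4)) = -(-3726)*2*1*(¼)/5 = -(-3726)/(5*2) = -414*(-9/10) = 1863/5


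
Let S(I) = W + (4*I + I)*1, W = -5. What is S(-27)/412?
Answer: -35/103 ≈ -0.33981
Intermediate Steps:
S(I) = -5 + 5*I (S(I) = -5 + (4*I + I)*1 = -5 + (5*I)*1 = -5 + 5*I)
S(-27)/412 = (-5 + 5*(-27))/412 = (-5 - 135)*(1/412) = -140*1/412 = -35/103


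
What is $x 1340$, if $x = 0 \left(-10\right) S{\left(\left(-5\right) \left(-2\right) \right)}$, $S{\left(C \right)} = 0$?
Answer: $0$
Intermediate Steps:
$x = 0$ ($x = 0 \left(-10\right) 0 = 0 \cdot 0 = 0$)
$x 1340 = 0 \cdot 1340 = 0$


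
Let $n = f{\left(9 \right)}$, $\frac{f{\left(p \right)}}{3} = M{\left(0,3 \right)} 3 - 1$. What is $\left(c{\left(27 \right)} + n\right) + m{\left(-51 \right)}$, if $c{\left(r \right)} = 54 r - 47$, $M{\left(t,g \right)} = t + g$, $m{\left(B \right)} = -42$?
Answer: $1393$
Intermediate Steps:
$M{\left(t,g \right)} = g + t$
$c{\left(r \right)} = -47 + 54 r$
$f{\left(p \right)} = 24$ ($f{\left(p \right)} = 3 \left(\left(3 + 0\right) 3 - 1\right) = 3 \left(3 \cdot 3 - 1\right) = 3 \left(9 - 1\right) = 3 \cdot 8 = 24$)
$n = 24$
$\left(c{\left(27 \right)} + n\right) + m{\left(-51 \right)} = \left(\left(-47 + 54 \cdot 27\right) + 24\right) - 42 = \left(\left(-47 + 1458\right) + 24\right) - 42 = \left(1411 + 24\right) - 42 = 1435 - 42 = 1393$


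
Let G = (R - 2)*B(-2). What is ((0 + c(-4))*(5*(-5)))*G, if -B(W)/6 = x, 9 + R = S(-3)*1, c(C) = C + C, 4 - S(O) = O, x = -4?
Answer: -19200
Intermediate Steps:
S(O) = 4 - O
c(C) = 2*C
R = -2 (R = -9 + (4 - 1*(-3))*1 = -9 + (4 + 3)*1 = -9 + 7*1 = -9 + 7 = -2)
B(W) = 24 (B(W) = -6*(-4) = 24)
G = -96 (G = (-2 - 2)*24 = -4*24 = -96)
((0 + c(-4))*(5*(-5)))*G = ((0 + 2*(-4))*(5*(-5)))*(-96) = ((0 - 8)*(-25))*(-96) = -8*(-25)*(-96) = 200*(-96) = -19200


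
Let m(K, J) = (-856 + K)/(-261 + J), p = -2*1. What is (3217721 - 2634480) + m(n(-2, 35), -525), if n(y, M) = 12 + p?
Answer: 76404712/131 ≈ 5.8324e+5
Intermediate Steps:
p = -2
n(y, M) = 10 (n(y, M) = 12 - 2 = 10)
m(K, J) = (-856 + K)/(-261 + J)
(3217721 - 2634480) + m(n(-2, 35), -525) = (3217721 - 2634480) + (-856 + 10)/(-261 - 525) = 583241 - 846/(-786) = 583241 - 1/786*(-846) = 583241 + 141/131 = 76404712/131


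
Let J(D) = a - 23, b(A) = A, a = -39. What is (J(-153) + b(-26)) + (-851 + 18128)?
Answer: 17189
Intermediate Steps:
J(D) = -62 (J(D) = -39 - 23 = -62)
(J(-153) + b(-26)) + (-851 + 18128) = (-62 - 26) + (-851 + 18128) = -88 + 17277 = 17189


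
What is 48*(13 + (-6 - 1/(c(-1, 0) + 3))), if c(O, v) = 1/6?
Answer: 6096/19 ≈ 320.84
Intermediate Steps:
c(O, v) = 1/6
48*(13 + (-6 - 1/(c(-1, 0) + 3))) = 48*(13 + (-6 - 1/(1/6 + 3))) = 48*(13 + (-6 - 1/19/6)) = 48*(13 + (-6 - 1*6/19)) = 48*(13 + (-6 - 6/19)) = 48*(13 - 120/19) = 48*(127/19) = 6096/19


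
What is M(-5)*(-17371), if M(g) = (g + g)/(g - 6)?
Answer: -173710/11 ≈ -15792.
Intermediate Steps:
M(g) = 2*g/(-6 + g) (M(g) = (2*g)/(-6 + g) = 2*g/(-6 + g))
M(-5)*(-17371) = (2*(-5)/(-6 - 5))*(-17371) = (2*(-5)/(-11))*(-17371) = (2*(-5)*(-1/11))*(-17371) = (10/11)*(-17371) = -173710/11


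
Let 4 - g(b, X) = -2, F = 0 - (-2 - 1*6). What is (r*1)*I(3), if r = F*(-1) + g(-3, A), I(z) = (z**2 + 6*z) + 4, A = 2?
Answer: -62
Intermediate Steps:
F = 8 (F = 0 - (-2 - 6) = 0 - 1*(-8) = 0 + 8 = 8)
g(b, X) = 6 (g(b, X) = 4 - 1*(-2) = 4 + 2 = 6)
I(z) = 4 + z**2 + 6*z
r = -2 (r = 8*(-1) + 6 = -8 + 6 = -2)
(r*1)*I(3) = (-2*1)*(4 + 3**2 + 6*3) = -2*(4 + 9 + 18) = -2*31 = -62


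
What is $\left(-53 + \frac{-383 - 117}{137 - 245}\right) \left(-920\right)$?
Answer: $\frac{1201520}{27} \approx 44501.0$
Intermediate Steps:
$\left(-53 + \frac{-383 - 117}{137 - 245}\right) \left(-920\right) = \left(-53 - \frac{500}{-108}\right) \left(-920\right) = \left(-53 - - \frac{125}{27}\right) \left(-920\right) = \left(-53 + \frac{125}{27}\right) \left(-920\right) = \left(- \frac{1306}{27}\right) \left(-920\right) = \frac{1201520}{27}$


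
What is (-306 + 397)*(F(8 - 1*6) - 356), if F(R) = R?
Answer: -32214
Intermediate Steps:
(-306 + 397)*(F(8 - 1*6) - 356) = (-306 + 397)*((8 - 1*6) - 356) = 91*((8 - 6) - 356) = 91*(2 - 356) = 91*(-354) = -32214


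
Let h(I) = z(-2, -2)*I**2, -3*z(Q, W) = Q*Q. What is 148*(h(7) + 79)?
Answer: 6068/3 ≈ 2022.7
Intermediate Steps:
z(Q, W) = -Q**2/3 (z(Q, W) = -Q*Q/3 = -Q**2/3)
h(I) = -4*I**2/3 (h(I) = (-1/3*(-2)**2)*I**2 = (-1/3*4)*I**2 = -4*I**2/3)
148*(h(7) + 79) = 148*(-4/3*7**2 + 79) = 148*(-4/3*49 + 79) = 148*(-196/3 + 79) = 148*(41/3) = 6068/3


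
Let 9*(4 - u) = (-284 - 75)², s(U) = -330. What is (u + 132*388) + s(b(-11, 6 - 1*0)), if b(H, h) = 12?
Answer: 329129/9 ≈ 36570.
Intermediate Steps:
u = -128845/9 (u = 4 - (-284 - 75)²/9 = 4 - ⅑*(-359)² = 4 - ⅑*128881 = 4 - 128881/9 = -128845/9 ≈ -14316.)
(u + 132*388) + s(b(-11, 6 - 1*0)) = (-128845/9 + 132*388) - 330 = (-128845/9 + 51216) - 330 = 332099/9 - 330 = 329129/9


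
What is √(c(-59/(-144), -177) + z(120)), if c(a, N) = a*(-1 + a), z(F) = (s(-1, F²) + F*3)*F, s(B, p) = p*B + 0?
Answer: I*√34936017815/144 ≈ 1298.0*I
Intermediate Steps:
s(B, p) = B*p (s(B, p) = B*p + 0 = B*p)
z(F) = F*(-F² + 3*F) (z(F) = (-F² + F*3)*F = (-F² + 3*F)*F = F*(-F² + 3*F))
√(c(-59/(-144), -177) + z(120)) = √((-59/(-144))*(-1 - 59/(-144)) + 120²*(3 - 1*120)) = √((-59*(-1/144))*(-1 - 59*(-1/144)) + 14400*(3 - 120)) = √(59*(-1 + 59/144)/144 + 14400*(-117)) = √((59/144)*(-85/144) - 1684800) = √(-5015/20736 - 1684800) = √(-34936017815/20736) = I*√34936017815/144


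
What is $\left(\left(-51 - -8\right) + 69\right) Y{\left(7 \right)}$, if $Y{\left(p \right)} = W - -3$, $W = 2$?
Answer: $130$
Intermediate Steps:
$Y{\left(p \right)} = 5$ ($Y{\left(p \right)} = 2 - -3 = 2 + 3 = 5$)
$\left(\left(-51 - -8\right) + 69\right) Y{\left(7 \right)} = \left(\left(-51 - -8\right) + 69\right) 5 = \left(\left(-51 + 8\right) + 69\right) 5 = \left(-43 + 69\right) 5 = 26 \cdot 5 = 130$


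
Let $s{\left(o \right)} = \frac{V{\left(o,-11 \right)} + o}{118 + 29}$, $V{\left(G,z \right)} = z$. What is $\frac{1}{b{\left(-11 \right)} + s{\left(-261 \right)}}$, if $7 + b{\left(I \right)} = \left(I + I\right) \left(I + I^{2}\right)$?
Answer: $- \frac{147}{357041} \approx -0.00041172$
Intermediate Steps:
$s{\left(o \right)} = - \frac{11}{147} + \frac{o}{147}$ ($s{\left(o \right)} = \frac{-11 + o}{118 + 29} = \frac{-11 + o}{147} = \left(-11 + o\right) \frac{1}{147} = - \frac{11}{147} + \frac{o}{147}$)
$b{\left(I \right)} = -7 + 2 I \left(I + I^{2}\right)$ ($b{\left(I \right)} = -7 + \left(I + I\right) \left(I + I^{2}\right) = -7 + 2 I \left(I + I^{2}\right)$)
$\frac{1}{b{\left(-11 \right)} + s{\left(-261 \right)}} = \frac{1}{\left(-7 + 2 \left(-11\right)^{2} + 2 \left(-11\right)^{3}\right) + \left(- \frac{11}{147} + \frac{1}{147} \left(-261\right)\right)} = \frac{1}{\left(-7 + 2 \cdot 121 + 2 \left(-1331\right)\right) - \frac{272}{147}} = \frac{1}{\left(-7 + 242 - 2662\right) - \frac{272}{147}} = \frac{1}{-2427 - \frac{272}{147}} = \frac{1}{- \frac{357041}{147}} = - \frac{147}{357041}$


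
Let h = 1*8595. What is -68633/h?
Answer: -68633/8595 ≈ -7.9852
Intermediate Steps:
h = 8595
-68633/h = -68633/8595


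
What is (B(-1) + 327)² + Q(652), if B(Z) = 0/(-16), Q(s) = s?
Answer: 107581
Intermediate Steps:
B(Z) = 0 (B(Z) = 0*(-1/16) = 0)
(B(-1) + 327)² + Q(652) = (0 + 327)² + 652 = 327² + 652 = 106929 + 652 = 107581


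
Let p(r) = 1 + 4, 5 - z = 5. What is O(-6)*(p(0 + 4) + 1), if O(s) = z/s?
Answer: 0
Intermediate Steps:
z = 0 (z = 5 - 1*5 = 5 - 5 = 0)
p(r) = 5
O(s) = 0 (O(s) = 0/s = 0)
O(-6)*(p(0 + 4) + 1) = 0*(5 + 1) = 0*6 = 0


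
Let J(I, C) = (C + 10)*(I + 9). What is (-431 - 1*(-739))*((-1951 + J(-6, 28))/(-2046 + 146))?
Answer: 141449/475 ≈ 297.79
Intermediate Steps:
J(I, C) = (9 + I)*(10 + C) (J(I, C) = (10 + C)*(9 + I) = (9 + I)*(10 + C))
(-431 - 1*(-739))*((-1951 + J(-6, 28))/(-2046 + 146)) = (-431 - 1*(-739))*((-1951 + (90 + 9*28 + 10*(-6) + 28*(-6)))/(-2046 + 146)) = (-431 + 739)*((-1951 + (90 + 252 - 60 - 168))/(-1900)) = 308*((-1951 + 114)*(-1/1900)) = 308*(-1837*(-1/1900)) = 308*(1837/1900) = 141449/475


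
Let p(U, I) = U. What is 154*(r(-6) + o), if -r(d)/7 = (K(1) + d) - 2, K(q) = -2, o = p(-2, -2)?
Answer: 10472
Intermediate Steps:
o = -2
r(d) = 28 - 7*d (r(d) = -7*((-2 + d) - 2) = -7*(-4 + d) = 28 - 7*d)
154*(r(-6) + o) = 154*((28 - 7*(-6)) - 2) = 154*((28 + 42) - 2) = 154*(70 - 2) = 154*68 = 10472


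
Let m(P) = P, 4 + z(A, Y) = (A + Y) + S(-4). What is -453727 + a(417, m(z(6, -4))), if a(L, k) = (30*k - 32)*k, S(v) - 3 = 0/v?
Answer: -453729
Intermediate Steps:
S(v) = 3 (S(v) = 3 + 0/v = 3 + 0 = 3)
z(A, Y) = -1 + A + Y (z(A, Y) = -4 + ((A + Y) + 3) = -4 + (3 + A + Y) = -1 + A + Y)
a(L, k) = k*(-32 + 30*k) (a(L, k) = (-32 + 30*k)*k = k*(-32 + 30*k))
-453727 + a(417, m(z(6, -4))) = -453727 + 2*(-1 + 6 - 4)*(-16 + 15*(-1 + 6 - 4)) = -453727 + 2*1*(-16 + 15*1) = -453727 + 2*1*(-16 + 15) = -453727 + 2*1*(-1) = -453727 - 2 = -453729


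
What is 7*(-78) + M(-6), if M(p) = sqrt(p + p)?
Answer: -546 + 2*I*sqrt(3) ≈ -546.0 + 3.4641*I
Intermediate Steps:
M(p) = sqrt(2)*sqrt(p) (M(p) = sqrt(2*p) = sqrt(2)*sqrt(p))
7*(-78) + M(-6) = 7*(-78) + sqrt(2)*sqrt(-6) = -546 + sqrt(2)*(I*sqrt(6)) = -546 + 2*I*sqrt(3)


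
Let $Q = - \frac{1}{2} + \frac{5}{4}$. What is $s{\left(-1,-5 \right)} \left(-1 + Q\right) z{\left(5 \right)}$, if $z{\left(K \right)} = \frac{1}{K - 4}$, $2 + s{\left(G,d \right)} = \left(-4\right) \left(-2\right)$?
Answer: $- \frac{3}{2} \approx -1.5$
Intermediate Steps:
$s{\left(G,d \right)} = 6$ ($s{\left(G,d \right)} = -2 - -8 = -2 + 8 = 6$)
$z{\left(K \right)} = \frac{1}{-4 + K}$
$Q = \frac{3}{4}$ ($Q = \left(-1\right) \frac{1}{2} + 5 \cdot \frac{1}{4} = - \frac{1}{2} + \frac{5}{4} = \frac{3}{4} \approx 0.75$)
$s{\left(-1,-5 \right)} \left(-1 + Q\right) z{\left(5 \right)} = \frac{6 \left(-1 + \frac{3}{4}\right)}{-4 + 5} = \frac{6 \left(- \frac{1}{4}\right)}{1} = \left(- \frac{3}{2}\right) 1 = - \frac{3}{2}$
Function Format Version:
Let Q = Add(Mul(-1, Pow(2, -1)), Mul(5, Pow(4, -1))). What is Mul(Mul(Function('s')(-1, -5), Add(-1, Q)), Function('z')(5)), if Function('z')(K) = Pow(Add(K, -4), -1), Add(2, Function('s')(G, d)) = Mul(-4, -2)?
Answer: Rational(-3, 2) ≈ -1.5000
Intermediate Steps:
Function('s')(G, d) = 6 (Function('s')(G, d) = Add(-2, Mul(-4, -2)) = Add(-2, 8) = 6)
Function('z')(K) = Pow(Add(-4, K), -1)
Q = Rational(3, 4) (Q = Add(Mul(-1, Rational(1, 2)), Mul(5, Rational(1, 4))) = Add(Rational(-1, 2), Rational(5, 4)) = Rational(3, 4) ≈ 0.75000)
Mul(Mul(Function('s')(-1, -5), Add(-1, Q)), Function('z')(5)) = Mul(Mul(6, Add(-1, Rational(3, 4))), Pow(Add(-4, 5), -1)) = Mul(Mul(6, Rational(-1, 4)), Pow(1, -1)) = Mul(Rational(-3, 2), 1) = Rational(-3, 2)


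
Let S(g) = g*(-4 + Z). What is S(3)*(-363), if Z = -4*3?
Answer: 17424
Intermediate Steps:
Z = -12
S(g) = -16*g (S(g) = g*(-4 - 12) = g*(-16) = -16*g)
S(3)*(-363) = -16*3*(-363) = -48*(-363) = 17424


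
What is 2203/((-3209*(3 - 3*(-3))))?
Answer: -2203/38508 ≈ -0.057209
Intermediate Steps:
2203/((-3209*(3 - 3*(-3)))) = 2203/((-3209*(3 + 9))) = 2203/((-3209*12)) = 2203/(-38508) = 2203*(-1/38508) = -2203/38508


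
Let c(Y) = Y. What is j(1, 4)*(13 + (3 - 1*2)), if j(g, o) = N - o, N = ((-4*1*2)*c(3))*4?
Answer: -1400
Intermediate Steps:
N = -96 (N = ((-4*1*2)*3)*4 = (-4*2*3)*4 = -8*3*4 = -24*4 = -96)
j(g, o) = -96 - o
j(1, 4)*(13 + (3 - 1*2)) = (-96 - 1*4)*(13 + (3 - 1*2)) = (-96 - 4)*(13 + (3 - 2)) = -100*(13 + 1) = -100*14 = -1400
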